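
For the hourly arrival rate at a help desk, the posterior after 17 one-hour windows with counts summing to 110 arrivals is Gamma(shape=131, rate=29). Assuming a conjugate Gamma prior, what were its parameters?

Gamma–Poisson conjugacy: posterior shape = α + Σxᵢ, posterior rate = β + n.
So α = 131 − 110 = 21 and β = 29 − 17 = 12.

Gamma(shape=21, rate=12)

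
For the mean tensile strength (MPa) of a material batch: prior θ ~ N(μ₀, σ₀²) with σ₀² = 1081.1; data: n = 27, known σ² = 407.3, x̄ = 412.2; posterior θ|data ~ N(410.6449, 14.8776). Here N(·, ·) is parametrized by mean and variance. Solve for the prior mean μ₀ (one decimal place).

μ₀ = 299.2

The posterior mean is a precision-weighted average: μ_n = (τ₀μ₀ + τ_data·x̄)/(τ₀+τ_data), with τ₀=1/σ₀² and τ_data=n/σ².
Here τ₀ = 1/1081.1 = 0.000925 and τ_data = 27/407.3 = 0.066290, so τ_n = 0.067215.
Rearranging for μ₀: μ₀ = (μ_n·τ_n − τ_data·x̄)/τ₀ = (410.6449·0.067215 − 0.066290·412.2) / 0.000925 = 0.276759/0.000925 ≈ 299.2.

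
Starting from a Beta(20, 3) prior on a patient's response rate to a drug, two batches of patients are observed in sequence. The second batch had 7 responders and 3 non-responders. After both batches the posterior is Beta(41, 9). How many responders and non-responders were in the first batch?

Because Beta–binomial updating is additive in the counts, the combined data contributed (α_post−α_prior, β_post−β_prior) successes and failures.
Total across both batches: 41−20=21 responders, 9−3=6 non-responders.
Subtract the second batch: 21−7=14 responders and 6−3=3 non-responders.

14 responders and 3 non-responders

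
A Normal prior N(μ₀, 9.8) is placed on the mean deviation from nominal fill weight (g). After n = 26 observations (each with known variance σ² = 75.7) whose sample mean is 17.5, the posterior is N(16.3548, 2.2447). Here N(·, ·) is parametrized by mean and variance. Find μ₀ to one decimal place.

μ₀ = 12.5

The posterior mean is a precision-weighted average: μ_n = (τ₀μ₀ + τ_data·x̄)/(τ₀+τ_data), with τ₀=1/σ₀² and τ_data=n/σ².
Here τ₀ = 1/9.8 = 0.102041 and τ_data = 26/75.7 = 0.343461, so τ_n = 0.445502.
Rearranging for μ₀: μ₀ = (μ_n·τ_n − τ_data·x̄)/τ₀ = (16.3548·0.445502 − 0.343461·17.5) / 0.102041 = 1.275529/0.102041 ≈ 12.5.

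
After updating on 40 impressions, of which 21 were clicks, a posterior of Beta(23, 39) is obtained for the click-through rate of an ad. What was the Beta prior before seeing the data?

Beta(2, 20)

Under Beta–binomial conjugacy the posterior parameters are (a+s, b+f).
So a = 23 − 21 = 2 and b = 39 − 19 = 20.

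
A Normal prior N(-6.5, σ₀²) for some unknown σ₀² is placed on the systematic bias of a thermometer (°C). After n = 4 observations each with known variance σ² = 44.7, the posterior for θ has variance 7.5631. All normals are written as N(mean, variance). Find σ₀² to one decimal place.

Posterior precision equals prior precision plus data precision: 1/σ_n² = 1/σ₀² + n/σ².
So 1/σ₀² = 1/7.5631 − 4/44.7 = 0.132221 − 0.089485 = 0.042736.
Hence σ₀² = 1/0.042736 ≈ 23.4.

σ₀² = 23.4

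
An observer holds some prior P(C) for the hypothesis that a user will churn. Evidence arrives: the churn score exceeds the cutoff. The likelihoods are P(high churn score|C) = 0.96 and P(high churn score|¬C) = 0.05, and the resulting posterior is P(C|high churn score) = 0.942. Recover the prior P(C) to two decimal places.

In odds form, posterior odds = prior odds × likelihood ratio, so prior odds = posterior odds ÷ LR.
Posterior odds = 0.942/(1−0.942) = 16.2414. LR = 0.96/0.05 = 19.2000.
Prior odds = 16.2414/19.2000 = 0.8459, so P(C) = 0.8459/(1+0.8459) ≈ 0.46.

P(C) = 0.46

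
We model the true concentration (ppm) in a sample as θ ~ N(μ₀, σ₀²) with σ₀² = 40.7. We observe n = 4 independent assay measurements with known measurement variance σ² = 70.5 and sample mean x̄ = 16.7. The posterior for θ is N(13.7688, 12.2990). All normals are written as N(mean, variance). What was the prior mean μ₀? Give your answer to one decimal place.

μ₀ = 7.0

With known observation variance, the Normal–Normal posterior has precision τ_n = τ₀ + n/σ² and mean μ_n = (τ₀μ₀ + (n/σ²)x̄)/τ_n.
Here τ₀ = 1/40.7 = 0.024570 and τ_data = 4/70.5 = 0.056738, so τ_n = 0.081308.
Rearranging for μ₀: μ₀ = (μ_n·τ_n − τ_data·x̄)/τ₀ = (13.7688·0.081308 − 0.056738·16.7) / 0.024570 = 0.171989/0.024570 ≈ 7.0.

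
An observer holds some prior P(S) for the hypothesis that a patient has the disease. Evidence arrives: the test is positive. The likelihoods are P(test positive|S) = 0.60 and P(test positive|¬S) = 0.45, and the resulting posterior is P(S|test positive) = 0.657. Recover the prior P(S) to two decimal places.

P(S) = 0.59

Bayes' rule in odds form gives O(S|E) = O(S)·[P(E|S)/P(E|¬S)], hence O(S) = O(S|E)/LR.
Posterior odds = 0.657/(1−0.657) = 1.9155. LR = 0.60/0.45 = 1.3333.
Prior odds = 1.9155/1.3333 = 1.4367, so P(S) = 1.4367/(1+1.4367) ≈ 0.59.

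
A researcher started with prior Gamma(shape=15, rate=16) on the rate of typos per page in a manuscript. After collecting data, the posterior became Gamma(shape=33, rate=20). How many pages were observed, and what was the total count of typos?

n = 4 pages with total 18 typos

A Gamma(α, β) prior (rate parametrization) on a Poisson rate with n observations summing to S gives posterior Gamma(α+S, β+n).
Matching: Σxᵢ = 33 − 15 = 18 and n = 20 − 16 = 4.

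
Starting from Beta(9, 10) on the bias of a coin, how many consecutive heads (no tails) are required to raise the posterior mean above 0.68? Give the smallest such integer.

After k heads and 0 tails the posterior is Beta(9+k, 10), with mean (9+k)/(9+10+k).
Set (9+k)/(19+k) > 0.68 and solve: k > (0.68·19 − 9)/(1 − 0.68) = 12.250.
The smallest integer exceeding 12.250 is 13.

k = 13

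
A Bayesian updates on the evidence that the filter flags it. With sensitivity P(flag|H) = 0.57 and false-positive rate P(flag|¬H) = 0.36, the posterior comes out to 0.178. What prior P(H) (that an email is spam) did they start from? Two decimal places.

Bayes' rule in odds form gives O(H|E) = O(H)·[P(E|H)/P(E|¬H)], hence O(H) = O(H|E)/LR.
Posterior odds = 0.178/(1−0.178) = 0.2165. LR = 0.57/0.36 = 1.5833.
Prior odds = 0.2165/1.5833 = 0.1367, so P(H) = 0.1367/(1+0.1367) ≈ 0.12.

P(H) = 0.12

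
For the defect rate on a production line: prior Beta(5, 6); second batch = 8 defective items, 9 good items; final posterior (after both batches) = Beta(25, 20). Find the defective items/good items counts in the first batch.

Because Beta–binomial updating is additive in the counts, the combined data contributed (α_post−α_prior, β_post−β_prior) successes and failures.
Total across both batches: 25−5=20 defective items, 20−6=14 good items.
Subtract the second batch: 20−8=12 defective items and 14−9=5 good items.

12 defective items and 5 good items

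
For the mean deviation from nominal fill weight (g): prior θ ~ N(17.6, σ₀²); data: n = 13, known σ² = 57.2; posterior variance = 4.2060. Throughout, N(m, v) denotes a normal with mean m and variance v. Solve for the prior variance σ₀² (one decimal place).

For the Normal–Normal model with known σ², precisions add: τ_n = τ₀ + n/σ².
So 1/σ₀² = 1/4.2060 − 13/57.2 = 0.237756 − 0.227273 = 0.010483.
Hence σ₀² = 1/0.010483 ≈ 95.4.

σ₀² = 95.4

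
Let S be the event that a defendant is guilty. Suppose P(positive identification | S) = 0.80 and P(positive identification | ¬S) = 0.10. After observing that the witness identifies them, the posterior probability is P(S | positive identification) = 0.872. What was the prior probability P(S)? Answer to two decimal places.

Bayes' rule in odds form gives O(S|E) = O(S)·[P(E|S)/P(E|¬S)], hence O(S) = O(S|E)/LR.
Posterior odds = 0.872/(1−0.872) = 6.8125. LR = 0.80/0.10 = 8.0000.
Prior odds = 6.8125/8.0000 = 0.8516, so P(S) = 0.8516/(1+0.8516) ≈ 0.46.

P(S) = 0.46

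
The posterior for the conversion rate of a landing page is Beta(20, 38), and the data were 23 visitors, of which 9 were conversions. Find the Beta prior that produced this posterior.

Beta(11, 24)

A Beta(a, b) prior with s successes and f failures in binomial data gives a Beta(a+s, b+f) posterior.
So a = 20 − 9 = 11 and b = 38 − 14 = 24.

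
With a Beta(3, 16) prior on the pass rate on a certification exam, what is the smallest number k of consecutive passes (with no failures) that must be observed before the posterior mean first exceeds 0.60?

After k passes and 0 failures the posterior is Beta(3+k, 16), with mean (3+k)/(3+16+k).
Set (3+k)/(19+k) > 0.60 and solve: k > (0.60·19 − 3)/(1 − 0.60) = 21.000.
The smallest integer exceeding 21.000 is 22.

k = 22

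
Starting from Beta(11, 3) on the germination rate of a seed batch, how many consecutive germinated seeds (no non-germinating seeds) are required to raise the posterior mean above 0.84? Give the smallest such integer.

k = 5

After k germinated seeds and 0 non-germinating seeds the posterior is Beta(11+k, 3), with mean (11+k)/(11+3+k).
Set (11+k)/(14+k) > 0.84 and solve: k > (0.84·14 − 11)/(1 − 0.84) = 4.750.
The smallest integer exceeding 4.750 is 5.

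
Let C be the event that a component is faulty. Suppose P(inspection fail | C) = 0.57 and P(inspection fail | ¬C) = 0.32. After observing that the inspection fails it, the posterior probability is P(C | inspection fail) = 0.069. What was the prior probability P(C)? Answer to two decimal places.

Bayes' rule in odds form gives O(C|E) = O(C)·[P(E|C)/P(E|¬C)], hence O(C) = O(C|E)/LR.
Posterior odds = 0.069/(1−0.069) = 0.0741. LR = 0.57/0.32 = 1.7812.
Prior odds = 0.0741/1.7812 = 0.0416, so P(C) = 0.0416/(1+0.0416) ≈ 0.04.

P(C) = 0.04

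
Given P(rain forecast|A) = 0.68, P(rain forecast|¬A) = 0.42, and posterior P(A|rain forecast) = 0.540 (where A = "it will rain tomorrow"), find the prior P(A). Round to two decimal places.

In odds form, posterior odds = prior odds × likelihood ratio, so prior odds = posterior odds ÷ LR.
Posterior odds = 0.540/(1−0.540) = 1.1739. LR = 0.68/0.42 = 1.6190.
Prior odds = 1.1739/1.6190 = 0.7251, so P(A) = 0.7251/(1+0.7251) ≈ 0.42.

P(A) = 0.42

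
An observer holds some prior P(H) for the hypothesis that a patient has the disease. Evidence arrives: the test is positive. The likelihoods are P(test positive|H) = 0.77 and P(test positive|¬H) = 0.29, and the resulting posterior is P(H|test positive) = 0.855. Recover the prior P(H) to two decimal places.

In odds form, posterior odds = prior odds × likelihood ratio, so prior odds = posterior odds ÷ LR.
Posterior odds = 0.855/(1−0.855) = 5.8966. LR = 0.77/0.29 = 2.6552.
Prior odds = 5.8966/2.6552 = 2.2208, so P(H) = 2.2208/(1+2.2208) ≈ 0.69.

P(H) = 0.69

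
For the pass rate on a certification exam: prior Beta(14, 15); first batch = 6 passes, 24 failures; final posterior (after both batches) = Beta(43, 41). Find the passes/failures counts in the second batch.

23 passes and 2 failures

Sequential conjugate updates are equivalent to a single update on the pooled data, so total successes = posterior α − prior α and total failures = posterior β − prior β.
Total across both batches: 43−14=29 passes, 41−15=26 failures.
Subtract the first batch: 29−6=23 passes and 26−24=2 failures.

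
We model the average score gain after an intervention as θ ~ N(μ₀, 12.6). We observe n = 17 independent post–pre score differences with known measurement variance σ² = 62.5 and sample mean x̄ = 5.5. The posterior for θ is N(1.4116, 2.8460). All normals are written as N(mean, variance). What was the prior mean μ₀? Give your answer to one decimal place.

μ₀ = -12.6

The posterior mean is a precision-weighted average: μ_n = (τ₀μ₀ + τ_data·x̄)/(τ₀+τ_data), with τ₀=1/σ₀² and τ_data=n/σ².
Here τ₀ = 1/12.6 = 0.079365 and τ_data = 17/62.5 = 0.272000, so τ_n = 0.351365.
Rearranging for μ₀: μ₀ = (μ_n·τ_n − τ_data·x̄)/τ₀ = (1.4116·0.351365 − 0.272000·5.5) / 0.079365 = -1.000013/0.079365 ≈ -12.6.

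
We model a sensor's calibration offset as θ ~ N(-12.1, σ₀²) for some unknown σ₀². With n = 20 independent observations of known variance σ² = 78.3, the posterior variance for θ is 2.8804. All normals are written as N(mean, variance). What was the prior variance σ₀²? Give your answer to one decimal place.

σ₀² = 10.9

Posterior precision equals prior precision plus data precision: 1/σ_n² = 1/σ₀² + n/σ².
So 1/σ₀² = 1/2.8804 − 20/78.3 = 0.347174 − 0.255428 = 0.091746.
Hence σ₀² = 1/0.091746 ≈ 10.9.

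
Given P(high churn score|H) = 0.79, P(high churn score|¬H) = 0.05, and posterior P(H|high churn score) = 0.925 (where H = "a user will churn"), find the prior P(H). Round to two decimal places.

P(H) = 0.44

In odds form, posterior odds = prior odds × likelihood ratio, so prior odds = posterior odds ÷ LR.
Posterior odds = 0.925/(1−0.925) = 12.3333. LR = 0.79/0.05 = 15.8000.
Prior odds = 12.3333/15.8000 = 0.7806, so P(H) = 0.7806/(1+0.7806) ≈ 0.44.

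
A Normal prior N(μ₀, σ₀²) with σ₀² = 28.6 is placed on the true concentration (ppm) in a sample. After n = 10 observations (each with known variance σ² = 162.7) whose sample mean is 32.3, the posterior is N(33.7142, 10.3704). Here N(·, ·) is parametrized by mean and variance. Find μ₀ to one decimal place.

With known observation variance, the Normal–Normal posterior has precision τ_n = τ₀ + n/σ² and mean μ_n = (τ₀μ₀ + (n/σ²)x̄)/τ_n.
Here τ₀ = 1/28.6 = 0.034965 and τ_data = 10/162.7 = 0.061463, so τ_n = 0.096428.
Rearranging for μ₀: μ₀ = (μ_n·τ_n − τ_data·x̄)/τ₀ = (33.7142·0.096428 − 0.061463·32.3) / 0.034965 = 1.265738/0.034965 ≈ 36.2.

μ₀ = 36.2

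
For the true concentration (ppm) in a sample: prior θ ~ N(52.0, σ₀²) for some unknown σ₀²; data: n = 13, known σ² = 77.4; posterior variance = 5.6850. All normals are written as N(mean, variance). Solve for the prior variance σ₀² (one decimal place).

σ₀² = 125.9

Posterior precision equals prior precision plus data precision: 1/σ_n² = 1/σ₀² + n/σ².
So 1/σ₀² = 1/5.6850 − 13/77.4 = 0.175901 − 0.167959 = 0.007942.
Hence σ₀² = 1/0.007942 ≈ 125.9.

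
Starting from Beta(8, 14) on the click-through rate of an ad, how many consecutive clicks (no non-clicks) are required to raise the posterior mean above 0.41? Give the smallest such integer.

After k clicks and 0 non-clicks the posterior is Beta(8+k, 14), with mean (8+k)/(8+14+k).
Set (8+k)/(22+k) > 0.41 and solve: k > (0.41·22 − 8)/(1 − 0.41) = 1.729.
The smallest integer exceeding 1.729 is 2.

k = 2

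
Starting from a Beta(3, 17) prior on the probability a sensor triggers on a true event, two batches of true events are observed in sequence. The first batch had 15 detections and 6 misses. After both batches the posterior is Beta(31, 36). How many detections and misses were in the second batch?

13 detections and 13 misses

Because Beta–binomial updating is additive in the counts, the combined data contributed (α_post−α_prior, β_post−β_prior) successes and failures.
Total across both batches: 31−3=28 detections, 36−17=19 misses.
Subtract the first batch: 28−15=13 detections and 19−6=13 misses.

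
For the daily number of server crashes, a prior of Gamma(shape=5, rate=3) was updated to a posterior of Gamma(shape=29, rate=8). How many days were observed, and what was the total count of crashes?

n = 5 days with total 24 crashes

A Gamma(α, β) prior (rate parametrization) on a Poisson rate with n observations summing to S gives posterior Gamma(α+S, β+n).
Matching: Σxᵢ = 29 − 5 = 24 and n = 8 − 3 = 5.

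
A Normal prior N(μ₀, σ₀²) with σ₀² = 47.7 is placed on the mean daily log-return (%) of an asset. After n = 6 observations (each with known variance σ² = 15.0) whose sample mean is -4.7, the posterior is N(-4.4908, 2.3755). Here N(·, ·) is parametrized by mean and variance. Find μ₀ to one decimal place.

μ₀ = -0.5

With known observation variance, the Normal–Normal posterior has precision τ_n = τ₀ + n/σ² and mean μ_n = (τ₀μ₀ + (n/σ²)x̄)/τ_n.
Here τ₀ = 1/47.7 = 0.020964 and τ_data = 6/15.0 = 0.400000, so τ_n = 0.420964.
Rearranging for μ₀: μ₀ = (μ_n·τ_n − τ_data·x̄)/τ₀ = (-4.4908·0.420964 − 0.400000·-4.7) / 0.020964 = -0.010465/0.020964 ≈ -0.5.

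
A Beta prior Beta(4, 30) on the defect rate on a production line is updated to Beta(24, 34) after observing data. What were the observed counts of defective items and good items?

20 defective items and 4 good items

Under Beta–binomial conjugacy the posterior parameters are (a+s, b+f).
Match parameters: s=24−4=20, f=34−30=4.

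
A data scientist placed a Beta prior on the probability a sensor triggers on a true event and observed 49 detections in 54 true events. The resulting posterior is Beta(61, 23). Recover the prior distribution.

A Beta(α, β) prior with s successes and f failures in binomial data gives a Beta(α+s, β+f) posterior.
So α = 61 − 49 = 12 and β = 23 − 5 = 18.

Beta(12, 18)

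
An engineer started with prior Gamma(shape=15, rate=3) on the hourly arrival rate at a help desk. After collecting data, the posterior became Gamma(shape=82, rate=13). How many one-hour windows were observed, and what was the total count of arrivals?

n = 10 one-hour windows with total 67 arrivals

Gamma–Poisson conjugacy: posterior shape = α + Σxᵢ, posterior rate = β + n.
Matching: Σxᵢ = 82 − 15 = 67 and n = 13 − 3 = 10.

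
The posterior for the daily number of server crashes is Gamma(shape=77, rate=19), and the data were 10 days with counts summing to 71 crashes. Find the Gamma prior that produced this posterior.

Gamma–Poisson conjugacy: posterior shape = α + Σxᵢ, posterior rate = β + n.
So α = 77 − 71 = 6 and β = 19 − 10 = 9.

Gamma(shape=6, rate=9)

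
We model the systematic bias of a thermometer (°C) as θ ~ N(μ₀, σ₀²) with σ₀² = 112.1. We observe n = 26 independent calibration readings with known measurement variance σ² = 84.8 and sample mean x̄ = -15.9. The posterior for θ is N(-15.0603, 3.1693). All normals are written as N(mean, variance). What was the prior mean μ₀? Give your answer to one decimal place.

μ₀ = 13.8

With known observation variance, the Normal–Normal posterior has precision τ_n = τ₀ + n/σ² and mean μ_n = (τ₀μ₀ + (n/σ²)x̄)/τ_n.
Here τ₀ = 1/112.1 = 0.008921 and τ_data = 26/84.8 = 0.306604, so τ_n = 0.315525.
Rearranging for μ₀: μ₀ = (μ_n·τ_n − τ_data·x̄)/τ₀ = (-15.0603·0.315525 − 0.306604·-15.9) / 0.008921 = 0.123102/0.008921 ≈ 13.8.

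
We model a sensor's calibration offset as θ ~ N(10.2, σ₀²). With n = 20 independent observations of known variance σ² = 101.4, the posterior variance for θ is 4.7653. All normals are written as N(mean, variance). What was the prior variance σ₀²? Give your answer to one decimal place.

σ₀² = 79.3

For the Normal–Normal model with known σ², precisions add: τ_n = τ₀ + n/σ².
So 1/σ₀² = 1/4.7653 − 20/101.4 = 0.209850 − 0.197239 = 0.012611.
Hence σ₀² = 1/0.012611 ≈ 79.3.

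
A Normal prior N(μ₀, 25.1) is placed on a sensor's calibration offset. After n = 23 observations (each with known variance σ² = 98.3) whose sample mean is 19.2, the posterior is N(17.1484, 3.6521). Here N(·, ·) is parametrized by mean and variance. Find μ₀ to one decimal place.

μ₀ = 5.1

With known observation variance, the Normal–Normal posterior has precision τ_n = τ₀ + n/σ² and mean μ_n = (τ₀μ₀ + (n/σ²)x̄)/τ_n.
Here τ₀ = 1/25.1 = 0.039841 and τ_data = 23/98.3 = 0.233978, so τ_n = 0.273819.
Rearranging for μ₀: μ₀ = (μ_n·τ_n − τ_data·x̄)/τ₀ = (17.1484·0.273819 − 0.233978·19.2) / 0.039841 = 0.203180/0.039841 ≈ 5.1.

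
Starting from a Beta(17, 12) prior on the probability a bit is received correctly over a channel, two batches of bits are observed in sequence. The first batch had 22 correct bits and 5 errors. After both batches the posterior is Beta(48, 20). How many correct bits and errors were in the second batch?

9 correct bits and 3 errors

Sequential conjugate updates are equivalent to a single update on the pooled data, so total successes = posterior α − prior α and total failures = posterior β − prior β.
Total across both batches: 48−17=31 correct bits, 20−12=8 errors.
Subtract the first batch: 31−22=9 correct bits and 8−5=3 errors.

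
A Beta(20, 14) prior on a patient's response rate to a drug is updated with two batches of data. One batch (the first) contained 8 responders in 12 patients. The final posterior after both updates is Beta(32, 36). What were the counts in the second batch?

4 responders and 18 non-responders

Sequential conjugate updates are equivalent to a single update on the pooled data, so total successes = posterior α − prior α and total failures = posterior β − prior β.
Total across both batches: 32−20=12 responders, 36−14=22 non-responders.
Subtract the first batch: 12−8=4 responders and 22−4=18 non-responders.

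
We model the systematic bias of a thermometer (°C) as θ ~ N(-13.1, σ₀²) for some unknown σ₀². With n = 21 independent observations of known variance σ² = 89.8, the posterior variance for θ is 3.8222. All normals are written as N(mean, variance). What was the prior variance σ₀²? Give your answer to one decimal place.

Posterior precision equals prior precision plus data precision: 1/σ_n² = 1/σ₀² + n/σ².
So 1/σ₀² = 1/3.8222 − 21/89.8 = 0.261629 − 0.233853 = 0.027776.
Hence σ₀² = 1/0.027776 ≈ 36.0.

σ₀² = 36.0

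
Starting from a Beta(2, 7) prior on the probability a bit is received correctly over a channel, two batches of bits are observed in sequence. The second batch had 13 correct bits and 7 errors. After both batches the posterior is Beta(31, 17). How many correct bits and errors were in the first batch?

Because Beta–binomial updating is additive in the counts, the combined data contributed (α_post−α_prior, β_post−β_prior) successes and failures.
Total across both batches: 31−2=29 correct bits, 17−7=10 errors.
Subtract the second batch: 29−13=16 correct bits and 10−7=3 errors.

16 correct bits and 3 errors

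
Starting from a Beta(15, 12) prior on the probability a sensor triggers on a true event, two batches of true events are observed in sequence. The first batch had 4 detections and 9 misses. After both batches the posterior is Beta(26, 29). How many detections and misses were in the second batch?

7 detections and 8 misses

Because Beta–binomial updating is additive in the counts, the combined data contributed (α_post−α_prior, β_post−β_prior) successes and failures.
Total across both batches: 26−15=11 detections, 29−12=17 misses.
Subtract the first batch: 11−4=7 detections and 17−9=8 misses.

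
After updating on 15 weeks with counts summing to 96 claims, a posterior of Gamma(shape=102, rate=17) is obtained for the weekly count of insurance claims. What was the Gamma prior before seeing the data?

Gamma(shape=6, rate=2)

A Gamma(α, β) prior (rate parametrization) on a Poisson rate with n observations summing to S gives posterior Gamma(α+S, β+n).
So α = 102 − 96 = 6 and β = 17 − 15 = 2.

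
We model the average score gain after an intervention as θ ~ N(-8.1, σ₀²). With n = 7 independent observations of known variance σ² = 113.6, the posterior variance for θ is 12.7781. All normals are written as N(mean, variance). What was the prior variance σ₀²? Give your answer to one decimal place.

For the Normal–Normal model with known σ², precisions add: τ_n = τ₀ + n/σ².
So 1/σ₀² = 1/12.7781 − 7/113.6 = 0.078259 − 0.061620 = 0.016639.
Hence σ₀² = 1/0.016639 ≈ 60.1.

σ₀² = 60.1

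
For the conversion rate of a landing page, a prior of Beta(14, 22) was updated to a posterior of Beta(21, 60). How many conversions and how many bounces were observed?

Beta is conjugate to the binomial likelihood: posterior = Beta(α+s, β+f).
So s = 21 − 14 = 7 and f = 60 − 22 = 38.

7 conversions and 38 bounces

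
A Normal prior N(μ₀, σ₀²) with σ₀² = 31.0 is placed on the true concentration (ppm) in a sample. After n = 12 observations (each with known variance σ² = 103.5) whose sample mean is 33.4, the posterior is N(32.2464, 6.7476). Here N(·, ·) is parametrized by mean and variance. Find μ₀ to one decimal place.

μ₀ = 28.1

The posterior mean is a precision-weighted average: μ_n = (τ₀μ₀ + τ_data·x̄)/(τ₀+τ_data), with τ₀=1/σ₀² and τ_data=n/σ².
Here τ₀ = 1/31.0 = 0.032258 and τ_data = 12/103.5 = 0.115942, so τ_n = 0.148200.
Rearranging for μ₀: μ₀ = (μ_n·τ_n − τ_data·x̄)/τ₀ = (32.2464·0.148200 − 0.115942·33.4) / 0.032258 = 0.906454/0.032258 ≈ 28.1.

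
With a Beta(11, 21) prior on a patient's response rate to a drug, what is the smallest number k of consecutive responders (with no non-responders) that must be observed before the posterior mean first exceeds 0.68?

After k responders and 0 non-responders the posterior is Beta(11+k, 21), with mean (11+k)/(11+21+k).
Set (11+k)/(32+k) > 0.68 and solve: k > (0.68·32 − 11)/(1 − 0.68) = 33.625.
The smallest integer exceeding 33.625 is 34.

k = 34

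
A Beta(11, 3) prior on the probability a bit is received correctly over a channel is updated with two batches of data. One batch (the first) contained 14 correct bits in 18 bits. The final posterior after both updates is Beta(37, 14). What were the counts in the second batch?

12 correct bits and 7 errors

Because Beta–binomial updating is additive in the counts, the combined data contributed (α_post−α_prior, β_post−β_prior) successes and failures.
Total across both batches: 37−11=26 correct bits, 14−3=11 errors.
Subtract the first batch: 26−14=12 correct bits and 11−4=7 errors.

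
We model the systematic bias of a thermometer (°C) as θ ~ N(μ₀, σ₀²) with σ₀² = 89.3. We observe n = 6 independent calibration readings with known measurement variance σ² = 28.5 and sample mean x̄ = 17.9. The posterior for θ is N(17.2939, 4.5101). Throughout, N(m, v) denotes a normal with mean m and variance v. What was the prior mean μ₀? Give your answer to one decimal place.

With known observation variance, the Normal–Normal posterior has precision τ_n = τ₀ + n/σ² and mean μ_n = (τ₀μ₀ + (n/σ²)x̄)/τ_n.
Here τ₀ = 1/89.3 = 0.011198 and τ_data = 6/28.5 = 0.210526, so τ_n = 0.221724.
Rearranging for μ₀: μ₀ = (μ_n·τ_n − τ_data·x̄)/τ₀ = (17.2939·0.221724 − 0.210526·17.9) / 0.011198 = 0.066057/0.011198 ≈ 5.9.

μ₀ = 5.9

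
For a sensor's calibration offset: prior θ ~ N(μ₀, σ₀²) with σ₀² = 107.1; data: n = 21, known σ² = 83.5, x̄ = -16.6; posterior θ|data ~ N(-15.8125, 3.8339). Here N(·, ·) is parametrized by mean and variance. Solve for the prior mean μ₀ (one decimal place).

With known observation variance, the Normal–Normal posterior has precision τ_n = τ₀ + n/σ² and mean μ_n = (τ₀μ₀ + (n/σ²)x̄)/τ_n.
Here τ₀ = 1/107.1 = 0.009337 and τ_data = 21/83.5 = 0.251497, so τ_n = 0.260834.
Rearranging for μ₀: μ₀ = (μ_n·τ_n − τ_data·x̄)/τ₀ = (-15.8125·0.260834 − 0.251497·-16.6) / 0.009337 = 0.050413/0.009337 ≈ 5.4.

μ₀ = 5.4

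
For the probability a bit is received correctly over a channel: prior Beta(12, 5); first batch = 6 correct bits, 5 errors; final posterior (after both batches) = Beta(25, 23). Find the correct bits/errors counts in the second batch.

7 correct bits and 13 errors

Sequential conjugate updates are equivalent to a single update on the pooled data, so total successes = posterior α − prior α and total failures = posterior β − prior β.
Total across both batches: 25−12=13 correct bits, 23−5=18 errors.
Subtract the first batch: 13−6=7 correct bits and 18−5=13 errors.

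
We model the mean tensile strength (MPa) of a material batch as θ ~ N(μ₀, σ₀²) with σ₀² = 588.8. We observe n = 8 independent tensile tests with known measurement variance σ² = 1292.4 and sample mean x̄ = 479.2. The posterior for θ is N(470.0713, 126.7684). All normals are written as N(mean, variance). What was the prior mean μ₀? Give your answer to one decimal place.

With known observation variance, the Normal–Normal posterior has precision τ_n = τ₀ + n/σ² and mean μ_n = (τ₀μ₀ + (n/σ²)x̄)/τ_n.
Here τ₀ = 1/588.8 = 0.001698 and τ_data = 8/1292.4 = 0.006190, so τ_n = 0.007888.
Rearranging for μ₀: μ₀ = (μ_n·τ_n − τ_data·x̄)/τ₀ = (470.0713·0.007888 − 0.006190·479.2) / 0.001698 = 0.741674/0.001698 ≈ 436.8.

μ₀ = 436.8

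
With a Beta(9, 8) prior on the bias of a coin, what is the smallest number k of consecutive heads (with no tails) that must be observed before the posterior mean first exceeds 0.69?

After k heads and 0 tails the posterior is Beta(9+k, 8), with mean (9+k)/(9+8+k).
Set (9+k)/(17+k) > 0.69 and solve: k > (0.69·17 − 9)/(1 − 0.69) = 8.806.
The smallest integer exceeding 8.806 is 9, and checking k=9: (18)/(26) = 0.6923 > 0.69.

k = 9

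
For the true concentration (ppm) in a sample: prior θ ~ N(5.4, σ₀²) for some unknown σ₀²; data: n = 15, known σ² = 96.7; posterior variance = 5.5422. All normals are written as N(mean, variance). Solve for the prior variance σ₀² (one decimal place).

σ₀² = 39.5

Posterior precision equals prior precision plus data precision: 1/σ_n² = 1/σ₀² + n/σ².
So 1/σ₀² = 1/5.5422 − 15/96.7 = 0.180434 − 0.155119 = 0.025315.
Hence σ₀² = 1/0.025315 ≈ 39.5.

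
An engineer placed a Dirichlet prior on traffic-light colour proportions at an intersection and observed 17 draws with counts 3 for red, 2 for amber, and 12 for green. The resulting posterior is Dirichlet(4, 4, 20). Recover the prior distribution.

Dirichlet(1, 2, 8)

For a Dirichlet(α) prior with multinomial counts c, the posterior is Dirichlet(α + c) componentwise.
Subtract each count from the matching posterior parameter: 4−3=1, 4−2=2, 20−12=8.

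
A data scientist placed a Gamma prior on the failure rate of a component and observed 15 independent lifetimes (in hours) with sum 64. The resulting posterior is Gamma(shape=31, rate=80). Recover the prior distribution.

Gamma(shape=16, rate=16)

For an exponential likelihood with a Gamma(α, β) prior on the rate, n observations with total T give posterior Gamma(α+n, β+T).
So α = 31 − 15 = 16 and β = 80 − 64 = 16.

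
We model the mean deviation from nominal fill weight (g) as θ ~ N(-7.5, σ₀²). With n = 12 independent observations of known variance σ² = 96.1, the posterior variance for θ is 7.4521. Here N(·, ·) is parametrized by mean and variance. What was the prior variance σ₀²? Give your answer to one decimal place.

σ₀² = 107.3

Posterior precision equals prior precision plus data precision: 1/σ_n² = 1/σ₀² + n/σ².
So 1/σ₀² = 1/7.4521 − 12/96.1 = 0.134190 − 0.124870 = 0.009320.
Hence σ₀² = 1/0.009320 ≈ 107.3.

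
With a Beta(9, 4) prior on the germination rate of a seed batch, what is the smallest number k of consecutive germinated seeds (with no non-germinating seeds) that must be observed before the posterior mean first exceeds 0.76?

After k germinated seeds and 0 non-germinating seeds the posterior is Beta(9+k, 4), with mean (9+k)/(9+4+k).
Set (9+k)/(13+k) > 0.76 and solve: k > (0.76·13 − 9)/(1 − 0.76) = 3.667.
The smallest integer exceeding 3.667 is 4.

k = 4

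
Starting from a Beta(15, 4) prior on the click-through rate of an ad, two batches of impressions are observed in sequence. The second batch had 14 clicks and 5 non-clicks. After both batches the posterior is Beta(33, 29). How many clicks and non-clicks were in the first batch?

4 clicks and 20 non-clicks

Sequential conjugate updates are equivalent to a single update on the pooled data, so total successes = posterior α − prior α and total failures = posterior β − prior β.
Total across both batches: 33−15=18 clicks, 29−4=25 non-clicks.
Subtract the second batch: 18−14=4 clicks and 25−5=20 non-clicks.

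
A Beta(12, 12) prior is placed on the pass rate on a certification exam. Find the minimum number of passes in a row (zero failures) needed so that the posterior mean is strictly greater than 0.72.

After k passes and 0 failures the posterior is Beta(12+k, 12), with mean (12+k)/(12+12+k).
Set (12+k)/(24+k) > 0.72 and solve: k > (0.72·24 − 12)/(1 − 0.72) = 18.857.
The smallest integer exceeding 18.857 is 19, and checking k=19: (31)/(43) = 0.7209 > 0.72.

k = 19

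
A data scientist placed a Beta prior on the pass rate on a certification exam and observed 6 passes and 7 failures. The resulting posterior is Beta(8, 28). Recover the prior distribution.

Beta is conjugate to the binomial likelihood: posterior = Beta(a+s, b+f).
So a = 8 − 6 = 2 and b = 28 − 7 = 21.

Beta(2, 21)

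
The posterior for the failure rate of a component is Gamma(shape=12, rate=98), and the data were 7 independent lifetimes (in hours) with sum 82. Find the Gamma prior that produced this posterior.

For an exponential likelihood with a Gamma(α, β) prior on the rate, n observations with total T give posterior Gamma(α+n, β+T).
So α = 12 − 7 = 5 and β = 98 − 82 = 16.

Gamma(shape=5, rate=16)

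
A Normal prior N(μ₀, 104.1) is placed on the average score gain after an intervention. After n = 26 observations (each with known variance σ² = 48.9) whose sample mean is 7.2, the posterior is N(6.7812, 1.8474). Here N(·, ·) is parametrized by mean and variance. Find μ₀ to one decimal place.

The posterior mean is a precision-weighted average: μ_n = (τ₀μ₀ + τ_data·x̄)/(τ₀+τ_data), with τ₀=1/σ₀² and τ_data=n/σ².
Here τ₀ = 1/104.1 = 0.009606 and τ_data = 26/48.9 = 0.531697, so τ_n = 0.541303.
Rearranging for μ₀: μ₀ = (μ_n·τ_n − τ_data·x̄)/τ₀ = (6.7812·0.541303 − 0.531697·7.2) / 0.009606 = -0.157534/0.009606 ≈ -16.4.

μ₀ = -16.4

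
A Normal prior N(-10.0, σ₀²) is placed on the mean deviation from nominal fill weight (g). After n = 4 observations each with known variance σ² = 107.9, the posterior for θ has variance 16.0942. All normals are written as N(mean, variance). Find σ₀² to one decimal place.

σ₀² = 39.9

Posterior precision equals prior precision plus data precision: 1/σ_n² = 1/σ₀² + n/σ².
So 1/σ₀² = 1/16.0942 − 4/107.9 = 0.062134 − 0.037071 = 0.025063.
Hence σ₀² = 1/0.025063 ≈ 39.9.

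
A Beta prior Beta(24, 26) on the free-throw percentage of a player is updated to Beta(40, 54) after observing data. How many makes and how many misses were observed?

16 makes and 28 misses

A Beta(a, b) prior with s successes and f failures in binomial data gives a Beta(a+s, b+f) posterior.
So s = 40 − 24 = 16 and f = 54 − 26 = 28.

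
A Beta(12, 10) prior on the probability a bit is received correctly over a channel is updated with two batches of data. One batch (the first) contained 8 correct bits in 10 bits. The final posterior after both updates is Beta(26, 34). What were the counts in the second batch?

Sequential conjugate updates are equivalent to a single update on the pooled data, so total successes = posterior α − prior α and total failures = posterior β − prior β.
Total across both batches: 26−12=14 correct bits, 34−10=24 errors.
Subtract the first batch: 14−8=6 correct bits and 24−2=22 errors.

6 correct bits and 22 errors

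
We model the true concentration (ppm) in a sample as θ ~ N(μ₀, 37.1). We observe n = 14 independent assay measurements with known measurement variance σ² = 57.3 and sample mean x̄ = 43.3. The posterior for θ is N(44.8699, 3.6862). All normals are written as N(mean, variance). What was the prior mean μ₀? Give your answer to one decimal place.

μ₀ = 59.1

The posterior mean is a precision-weighted average: μ_n = (τ₀μ₀ + τ_data·x̄)/(τ₀+τ_data), with τ₀=1/σ₀² and τ_data=n/σ².
Here τ₀ = 1/37.1 = 0.026954 and τ_data = 14/57.3 = 0.244328, so τ_n = 0.271282.
Rearranging for μ₀: μ₀ = (μ_n·τ_n − τ_data·x̄)/τ₀ = (44.8699·0.271282 − 0.244328·43.3) / 0.026954 = 1.592994/0.026954 ≈ 59.1.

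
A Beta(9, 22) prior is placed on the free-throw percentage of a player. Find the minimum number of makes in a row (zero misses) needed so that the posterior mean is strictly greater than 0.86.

k = 127

After k makes and 0 misses the posterior is Beta(9+k, 22), with mean (9+k)/(9+22+k).
Set (9+k)/(31+k) > 0.86 and solve: k > (0.86·31 − 9)/(1 − 0.86) = 126.143.
The smallest integer exceeding 126.143 is 127, and checking k=127: (136)/(158) = 0.8608 > 0.86.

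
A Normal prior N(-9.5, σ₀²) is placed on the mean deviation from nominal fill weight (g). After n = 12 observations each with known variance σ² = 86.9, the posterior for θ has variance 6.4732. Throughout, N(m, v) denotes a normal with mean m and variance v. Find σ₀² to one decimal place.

σ₀² = 61.0

Posterior precision equals prior precision plus data precision: 1/σ_n² = 1/σ₀² + n/σ².
So 1/σ₀² = 1/6.4732 − 12/86.9 = 0.154483 − 0.138090 = 0.016393.
Hence σ₀² = 1/0.016393 ≈ 61.0.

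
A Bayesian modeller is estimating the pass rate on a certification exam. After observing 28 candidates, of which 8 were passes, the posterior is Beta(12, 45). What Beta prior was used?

Beta(4, 25)

Beta is conjugate to the binomial likelihood: posterior = Beta(a+s, b+f).
So a = 12 − 8 = 4 and b = 45 − 20 = 25.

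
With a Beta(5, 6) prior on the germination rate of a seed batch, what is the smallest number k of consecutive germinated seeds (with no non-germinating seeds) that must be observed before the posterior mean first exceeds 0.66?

After k germinated seeds and 0 non-germinating seeds the posterior is Beta(5+k, 6), with mean (5+k)/(5+6+k).
Set (5+k)/(11+k) > 0.66 and solve: k > (0.66·11 − 5)/(1 − 0.66) = 6.647.
The smallest integer exceeding 6.647 is 7.

k = 7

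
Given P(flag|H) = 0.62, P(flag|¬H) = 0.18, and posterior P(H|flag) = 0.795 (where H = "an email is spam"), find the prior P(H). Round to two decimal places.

In odds form, posterior odds = prior odds × likelihood ratio, so prior odds = posterior odds ÷ LR.
Posterior odds = 0.795/(1−0.795) = 3.8780. LR = 0.62/0.18 = 3.4444.
Prior odds = 3.8780/3.4444 = 1.1259, so P(H) = 1.1259/(1+1.1259) ≈ 0.53.

P(H) = 0.53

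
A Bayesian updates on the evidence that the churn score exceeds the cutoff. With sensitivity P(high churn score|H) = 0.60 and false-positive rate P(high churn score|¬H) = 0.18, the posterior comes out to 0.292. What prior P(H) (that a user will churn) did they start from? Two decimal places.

P(H) = 0.11

In odds form, posterior odds = prior odds × likelihood ratio, so prior odds = posterior odds ÷ LR.
Posterior odds = 0.292/(1−0.292) = 0.4124. LR = 0.60/0.18 = 3.3333.
Prior odds = 0.4124/3.3333 = 0.1237, so P(H) = 0.1237/(1+0.1237) ≈ 0.11.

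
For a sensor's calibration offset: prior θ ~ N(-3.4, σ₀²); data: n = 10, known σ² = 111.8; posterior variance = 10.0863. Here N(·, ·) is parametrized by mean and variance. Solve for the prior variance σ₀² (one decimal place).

For the Normal–Normal model with known σ², precisions add: τ_n = τ₀ + n/σ².
So 1/σ₀² = 1/10.0863 − 10/111.8 = 0.099144 − 0.089445 = 0.009699.
Hence σ₀² = 1/0.009699 ≈ 103.1.

σ₀² = 103.1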